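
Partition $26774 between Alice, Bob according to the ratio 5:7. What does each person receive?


Total parts = 5 + 7 = 12
Alice: 26774 × 5/12 = 11155.83
Bob: 26774 × 7/12 = 15618.17
= Alice: $11155.83, Bob: $15618.17

Alice: $11155.83, Bob: $15618.17


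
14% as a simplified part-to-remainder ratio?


14% means 14 parts out of 100; remainder = 86
Part : remainder = 14:86
GCD = 2
= 7:43

7:43


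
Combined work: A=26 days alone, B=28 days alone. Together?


Rate of A = 1/26 per day
Rate of B = 1/28 per day
Combined rate = 1/26 + 1/28 = 54/728 ≈ 0.0742 per day
Days = 1 / combined rate = 728/54
≈ 13.48 days

13.48 days


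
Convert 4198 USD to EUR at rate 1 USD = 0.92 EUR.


Amount × rate = 4198 × 0.92
= 3862.16 EUR

3862.16 EUR


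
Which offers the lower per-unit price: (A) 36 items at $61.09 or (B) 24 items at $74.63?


Deal A: $61.09/36 = $1.6969/unit
Deal B: $74.63/24 = $3.1096/unit
A is cheaper per unit
= Deal A

Deal A


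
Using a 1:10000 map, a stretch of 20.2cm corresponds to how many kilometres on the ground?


Real distance = map distance × scale
= 20.2cm × 10000
= 202000 cm = 2020.0 m
= 2.020 km

2.020 km


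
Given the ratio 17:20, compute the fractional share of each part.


Total parts = 17 + 20 = 37
First part: 17/37 = 17/37
Second part: 20/37 = 20/37
= 17/37 and 20/37

17/37 and 20/37


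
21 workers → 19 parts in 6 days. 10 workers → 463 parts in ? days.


Days ∝ work / workers, so d₂ = d₁ × (m₁/m₂) × (w₂/w₁)
Workers factor (inverse): 21/10 = 2.1000
Work factor (direct): 463/19 ≈ 24.3684
d₂ = 6 × 21/10 × 463/19 = (6 × 21 × 463) / (10 × 19) = 58338/190
≈ 307.04 days

307.04 days


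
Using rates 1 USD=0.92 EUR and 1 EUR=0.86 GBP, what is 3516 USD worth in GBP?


Step 1: 3516 USD × 0.92 = 3234.72 EUR
Step 2: 3234.72 EUR × 0.86 = 2781.86 GBP
Implied rate USD→GBP = 0.92 × 0.86 = 0.7912
= 2781.86 GBP

2781.86 GBP


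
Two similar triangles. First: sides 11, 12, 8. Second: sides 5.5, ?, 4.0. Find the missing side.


Scale factor = 5.5/11 = 0.5
Missing side = 12 × 0.5
= 6.0

6.0


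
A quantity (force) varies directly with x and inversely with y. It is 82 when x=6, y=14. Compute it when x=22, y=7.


z = k·x/y
Solve for k using the known point: k = z·y/x = 82×14/6 = 1148/6 ≈ 191.3333
Now evaluate at x=22, y=7:
z = k × 22 / 7 = (1148 × 22) / (6 × 7) = 25256/42
≈ 601.3333

601.3333


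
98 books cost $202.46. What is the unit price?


Unit rate = total / quantity
= 202.46 / 98
= $2.07 per unit

$2.07 per unit


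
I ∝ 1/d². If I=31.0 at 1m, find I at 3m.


I₁d₁² = I₂d₂²
I₂ = I₁ × (d₁/d₂)²
= 31.0 × (1/3)²
= 31.0 × 1/9
= 31/9
≈ 3.4444

3.4444


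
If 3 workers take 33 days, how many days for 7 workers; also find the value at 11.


Inverse proportion: x × y = constant
k = 3 × 33 = 99
At x=7: k/7 = 14.14
At x=11: k/11 = 9.00
= 14.14 and 9.00

14.14 and 9.00


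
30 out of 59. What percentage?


Percentage = (part / whole) × 100
= (30 / 59) × 100
≈ 50.85%

50.85%


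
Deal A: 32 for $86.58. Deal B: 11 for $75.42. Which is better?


Deal A: $86.58/32 = $2.7056/unit
Deal B: $75.42/11 = $6.8564/unit
A is cheaper per unit
= Deal A

Deal A


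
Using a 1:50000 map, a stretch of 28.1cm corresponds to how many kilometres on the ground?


Real distance = map distance × scale
= 28.1cm × 50000
= 1405000 cm = 14050.0 m
= 14.050 km

14.050 km


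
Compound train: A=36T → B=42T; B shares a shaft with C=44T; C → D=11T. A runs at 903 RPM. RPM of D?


Stage 1: RPM_B = RPM_A × t_A/t_B = 903 × 36/42 = 32508/42 = 774.00
B and C share a shaft → RPM_C = RPM_B
Stage 2: RPM_D = RPM_C × t_C/t_D = RPM_A × (t_A×t_C)/(t_B×t_D)
Overall ratio = (36×44)/(42×11) = 1584/462
RPM_D = 903 × 1584/462 = 1430352/462
= 3096.00 RPM

3096.00 RPM


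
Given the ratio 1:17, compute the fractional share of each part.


Total parts = 1 + 17 = 18
First part: 1/18 = 1/18
Second part: 17/18 = 17/18
= 1/18 and 17/18

1/18 and 17/18


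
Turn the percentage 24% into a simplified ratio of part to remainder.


24% means 24 parts out of 100; remainder = 76
Part : remainder = 24:76
GCD = 4
= 6:19

6:19


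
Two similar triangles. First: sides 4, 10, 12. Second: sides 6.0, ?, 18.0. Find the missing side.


Scale factor = 6.0/4 = 1.5
Missing side = 10 × 1.5
= 15.0

15.0


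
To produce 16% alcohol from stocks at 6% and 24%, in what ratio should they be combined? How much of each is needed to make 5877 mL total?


Let x parts of 6% mix with y parts of 24%.
6x + 24y = 16(x + y)
6x + 24y = 16x + 16y
x(6 - 16) = y(16 - 24)
x/y = (24 - 16)/(16 - 6) = 8/10
Simplify: 4:5
Total parts = 9; one part = 5877/9 = 653.00 mL
6% solution: 4×653.00 = 2612.00 mL
24% solution: 5×653.00 = 3265.00 mL
= ratio 4:5; 2612.00 mL and 3265.00 mL

ratio 4:5; 2612.00 mL and 3265.00 mL


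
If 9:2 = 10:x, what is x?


Cross multiply: 9 × x = 2 × 10
9x = 20
x = 20 / 9
= 2.22

2.22


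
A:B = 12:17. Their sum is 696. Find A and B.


Let A = 12k, B = 17k.
12k + 17k = 696
29k = 696 → k = 696/29 = 24
A = 12×24 = 288, B = 17×24 = 408
= A = 288, B = 408

A = 288, B = 408


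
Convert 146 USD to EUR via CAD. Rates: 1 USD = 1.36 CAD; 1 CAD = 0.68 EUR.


Step 1: 146 USD × 1.36 = 198.56 CAD
Step 2: 198.56 CAD × 0.68 = 135.02 EUR
Implied rate USD→EUR = 1.36 × 0.68 = 0.9248
= 135.02 EUR

135.02 EUR


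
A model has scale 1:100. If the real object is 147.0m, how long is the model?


Model size = real / scale
= 147.0 / 100
= 1.4700 m

1.4700 m


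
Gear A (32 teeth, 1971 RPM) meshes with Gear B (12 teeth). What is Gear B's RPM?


Gear ratio = 32:12 = 8:3
RPM_B = RPM_A × (teeth_A / teeth_B)
= 1971 × (32/12)
= 5256.0 RPM

5256.0 RPM


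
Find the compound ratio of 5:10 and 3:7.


Compound ratio = (5×3) : (10×7)
= 15:70
GCD = 5
= 3:14

3:14


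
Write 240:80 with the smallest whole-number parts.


GCD(240, 80) = 80
240/80 : 80/80
= 3:1

3:1


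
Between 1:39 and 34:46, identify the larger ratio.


1/39 = 0.0256
34/46 = 0.7391
0.0256 < 0.7391, so 1:39 is less
= 34:46

34:46


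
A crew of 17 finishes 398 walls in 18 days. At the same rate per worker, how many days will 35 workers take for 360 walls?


Days ∝ work / workers, so d₂ = d₁ × (m₁/m₂) × (w₂/w₁)
Workers factor (inverse): 17/35 ≈ 0.4857
Work factor (direct): 360/398 ≈ 0.9045
d₂ = 18 × 17/35 × 360/398 = (18 × 17 × 360) / (35 × 398) = 110160/13930
≈ 7.91 days

7.91 days


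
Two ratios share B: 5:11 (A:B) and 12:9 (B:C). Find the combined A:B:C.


Match B: multiply A:B by 12 → 60:132
Multiply B:C by 11 → 132:99
Combined: 60:132:99
GCD = 3
= 20:44:33

20:44:33


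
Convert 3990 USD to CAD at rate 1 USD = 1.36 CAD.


Amount × rate = 3990 × 1.36
= 5426.40 CAD

5426.40 CAD


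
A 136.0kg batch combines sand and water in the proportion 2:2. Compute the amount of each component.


Total parts = 2 + 2 = 4
sand: 136.0 × 2/4 = 68.0kg
water: 136.0 × 2/4 = 68.0kg
= 68.0kg and 68.0kg

68.0kg and 68.0kg


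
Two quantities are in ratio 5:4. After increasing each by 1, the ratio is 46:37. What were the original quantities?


Let A = 5k, B = 4k.
(5k + 1) / (4k + 1) = 46/37
Cross-multiply: 37(5k + 1) = 46(4k + 1)
185k + 37 = 184k + 46
185k - 184k = 46 - 37
1k = 9
k = 9/1 = 9
A = 5×9 = 45, B = 4×9 = 36
= A = 45, B = 36

A = 45, B = 36


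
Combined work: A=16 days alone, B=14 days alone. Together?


Rate of A = 1/16 per day
Rate of B = 1/14 per day
Combined rate = 1/16 + 1/14 = 30/224 ≈ 0.1339 per day
Days = 1 / combined rate = 224/30
≈ 7.47 days

7.47 days


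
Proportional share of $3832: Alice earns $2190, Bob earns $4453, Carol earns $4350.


Total income = 2190 + 4453 + 4350 = $10993
Alice: $3832 × 2190/10993 = $763.40
Bob: $3832 × 4453/10993 = $1552.25
Carol: $3832 × 4350/10993 = $1516.35
= Alice: $763.40, Bob: $1552.25, Carol: $1516.35

Alice: $763.40, Bob: $1552.25, Carol: $1516.35


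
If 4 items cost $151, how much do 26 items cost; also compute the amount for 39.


Direct proportion: y/x = constant
k = 151/4 = 37.7500
y at x=26: k × 26 = 151 × 26 / 4 = 3926/4 = 981.50
y at x=39: k × 39 = 151 × 39 / 4 = 5889/4 = 1472.25
= 981.50 and 1472.25

981.50 and 1472.25


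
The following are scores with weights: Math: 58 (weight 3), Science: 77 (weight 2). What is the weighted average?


Numerator = 58×3 + 77×2
= 174 + 154
= 328
Total weight = 5
Weighted avg = 328/5
= 65.60

65.60


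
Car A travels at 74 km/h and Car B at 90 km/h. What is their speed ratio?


Ratio = 74:90
GCD = 2
Simplified = 37:45
Time ratio (same distance) = 45:37
Speed ratio = 37:45

37:45


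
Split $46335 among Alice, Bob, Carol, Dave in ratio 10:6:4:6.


Total parts = 10 + 6 + 4 + 6 = 26
Alice: 46335 × 10/26 = 17821.15
Bob: 46335 × 6/26 = 10692.69
Carol: 46335 × 4/26 = 7128.46
Dave: 46335 × 6/26 = 10692.69
= Alice: $17821.15, Bob: $10692.69, Carol: $7128.46, Dave: $10692.69

Alice: $17821.15, Bob: $10692.69, Carol: $7128.46, Dave: $10692.69


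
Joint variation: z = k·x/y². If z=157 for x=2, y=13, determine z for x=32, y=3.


z = k·x/y²
Solve for k using the known point: k = z·y²/x = 157×169/2 = 26533/2 = 13266.5000
Now evaluate at x=32, y=3:
z = k × 32 / 9 = (26533 × 32) / (2 × 9) = 849056/18
≈ 47169.7778

47169.7778


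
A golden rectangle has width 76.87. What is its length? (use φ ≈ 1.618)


φ = (1 + √5) / 2 ≈ 1.618
Length = width × φ = 76.87 × 1.618 = 124.37566
≈ 124.38

124.38


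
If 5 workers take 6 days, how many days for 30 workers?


Inverse proportion: x × y = constant
k = 5 × 6 = 30
y₂ = k / 30 = 30 / 30
= 1.00

1.00


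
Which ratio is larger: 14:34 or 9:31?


14/34 = 0.4118
9/31 = 0.2903
0.4118 > 0.2903, so 14:34 is greater
= 14:34

14:34


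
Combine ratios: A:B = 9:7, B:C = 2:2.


Match B: multiply A:B by 2 → 18:14
Multiply B:C by 7 → 14:14
Combined: 18:14:14
GCD = 2
= 9:7:7

9:7:7


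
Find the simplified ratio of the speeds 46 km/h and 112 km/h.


Ratio = 46:112
GCD = 2
Simplified = 23:56
Time ratio (same distance) = 56:23
Speed ratio = 23:56

23:56


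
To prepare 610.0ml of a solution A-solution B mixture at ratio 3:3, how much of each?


Total parts = 3 + 3 = 6
solution A: 610.0 × 3/6 = 305.0ml
solution B: 610.0 × 3/6 = 305.0ml
= 305.0ml and 305.0ml

305.0ml and 305.0ml


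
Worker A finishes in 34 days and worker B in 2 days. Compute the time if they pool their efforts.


Rate of A = 1/34 per day
Rate of B = 1/2 per day
Combined rate = 1/34 + 1/2 = 36/68 ≈ 0.5294 per day
Days = 1 / combined rate = 68/36
≈ 1.89 days

1.89 days


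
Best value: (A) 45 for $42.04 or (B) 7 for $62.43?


Deal A: $42.04/45 = $0.9342/unit
Deal B: $62.43/7 = $8.9186/unit
A is cheaper per unit
= Deal A

Deal A


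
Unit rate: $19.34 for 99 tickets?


Unit rate = total / quantity
= 19.34 / 99
= $0.20 per unit

$0.20 per unit


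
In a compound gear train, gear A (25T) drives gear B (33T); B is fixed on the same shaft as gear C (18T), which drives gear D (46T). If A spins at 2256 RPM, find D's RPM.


Stage 1: RPM_B = RPM_A × t_A/t_B = 2256 × 25/33 = 56400/33 ≈ 1709.09
B and C share a shaft → RPM_C = RPM_B
Stage 2: RPM_D = RPM_C × t_C/t_D = RPM_A × (t_A×t_C)/(t_B×t_D)
Overall ratio = (25×18)/(33×46) = 450/1518
RPM_D = 2256 × 450/1518 = 1015200/1518
≈ 668.77 RPM

668.77 RPM


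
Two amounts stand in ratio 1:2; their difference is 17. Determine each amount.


Let A = 1k, B = 2k.
2k - 1k = 17
1k = 17 → k = 17/1 = 17
A = 1×17 = 17, B = 2×17 = 34
= A = 17, B = 34

A = 17, B = 34


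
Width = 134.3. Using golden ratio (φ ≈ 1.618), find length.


φ = (1 + √5) / 2 ≈ 1.618
Length = width × φ = 134.3 × 1.618 = 217.2974
≈ 217.30

217.30


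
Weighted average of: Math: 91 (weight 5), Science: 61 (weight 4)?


Numerator = 91×5 + 61×4
= 455 + 244
= 699
Total weight = 9
Weighted avg = 699/9
= 77.67

77.67


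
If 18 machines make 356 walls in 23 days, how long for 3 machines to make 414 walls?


Days ∝ work / workers, so d₂ = d₁ × (m₁/m₂) × (w₂/w₁)
Workers factor (inverse): 18/3 = 6.0000
Work factor (direct): 414/356 ≈ 1.1629
d₂ = 23 × 18/3 × 414/356 = (23 × 18 × 414) / (3 × 356) = 171396/1068
≈ 160.48 days

160.48 days


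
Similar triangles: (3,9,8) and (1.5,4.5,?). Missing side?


Scale factor = 1.5/3 = 0.5
Missing side = 8 × 0.5
= 4.0

4.0


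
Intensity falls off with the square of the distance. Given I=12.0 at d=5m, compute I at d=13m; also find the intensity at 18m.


I₁d₁² = I₂d₂²
I at 13m = 12.0 × (5/13)² = 12.0 × 25/169 = 300/169 ≈ 1.7751
I at 18m = 12.0 × (5/18)² = 12.0 × 25/324 = 300/324 ≈ 0.9259
= 1.7751 and 0.9259

1.7751 and 0.9259


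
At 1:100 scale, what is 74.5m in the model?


Model size = real / scale
= 74.5 / 100
= 0.7450 m

0.7450 m


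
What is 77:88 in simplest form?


GCD(77, 88) = 11
77/11 : 88/11
= 7:8

7:8


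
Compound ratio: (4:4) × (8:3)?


Compound ratio = (4×8) : (4×3)
= 32:12
GCD = 4
= 8:3

8:3


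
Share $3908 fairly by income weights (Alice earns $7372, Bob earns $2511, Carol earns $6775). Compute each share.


Total income = 7372 + 2511 + 6775 = $16658
Alice: $3908 × 7372/16658 = $1729.49
Bob: $3908 × 2511/16658 = $589.09
Carol: $3908 × 6775/16658 = $1589.43
= Alice: $1729.49, Bob: $589.09, Carol: $1589.43

Alice: $1729.49, Bob: $589.09, Carol: $1589.43


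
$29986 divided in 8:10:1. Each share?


Total parts = 8 + 10 + 1 = 19
Part 1: 29986 × 8/19 = 12625.68
Part 2: 29986 × 10/19 = 15782.11
Part 3: 29986 × 1/19 = 1578.21
= Part 1: $12625.68, Part 2: $15782.11, Part 3: $1578.21

Part 1: $12625.68, Part 2: $15782.11, Part 3: $1578.21


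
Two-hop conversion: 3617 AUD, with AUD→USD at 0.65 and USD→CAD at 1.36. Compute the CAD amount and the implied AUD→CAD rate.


Step 1: 3617 AUD × 0.65 = 2351.05 USD
Step 2: 2351.05 USD × 1.36 = 3197.43 CAD
Implied rate AUD→CAD = 0.65 × 1.36 = 0.8840
= 3197.43 CAD; implied rate 0.8840 CAD/AUD

3197.43 CAD; implied rate 0.8840 CAD/AUD


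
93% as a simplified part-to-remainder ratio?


93% means 93 parts out of 100; remainder = 7
Part : remainder = 93:7
GCD = 1
= 93:7

93:7


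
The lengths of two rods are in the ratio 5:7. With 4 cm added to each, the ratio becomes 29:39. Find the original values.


Let A = 5k, B = 7k.
(5k + 4) / (7k + 4) = 29/39
Cross-multiply: 39(5k + 4) = 29(7k + 4)
195k + 156 = 203k + 116
195k - 203k = 116 - 156
-8k = -40
k = -40/-8 = 5
A = 5×5 = 25, B = 7×5 = 35
= A = 25, B = 35

A = 25, B = 35


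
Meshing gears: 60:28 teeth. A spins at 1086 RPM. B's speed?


Gear ratio = 60:28 = 15:7
RPM_B = RPM_A × (teeth_A / teeth_B)
= 1086 × (60/28)
= 2327.1 RPM

2327.1 RPM


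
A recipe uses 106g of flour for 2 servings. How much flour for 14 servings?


Direct proportion: y/x = constant
k = 106/2 = 53.0000
y₂ = k × 14 = 106 × 14 / 2 = 1484/2
= 742.00

742.00


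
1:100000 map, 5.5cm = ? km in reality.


Real distance = map distance × scale
= 5.5cm × 100000
= 550000 cm = 5500.0 m
= 5.500 km

5.500 km


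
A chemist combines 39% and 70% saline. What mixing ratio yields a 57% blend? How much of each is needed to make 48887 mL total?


Let x parts of 39% mix with y parts of 70%.
39x + 70y = 57(x + y)
39x + 70y = 57x + 57y
x(39 - 57) = y(57 - 70)
x/y = (70 - 57)/(57 - 39) = 13/18
Simplify: 13:18
Total parts = 31; one part = 48887/31 = 1577.00 mL
39% solution: 13×1577.00 = 20501.00 mL
70% solution: 18×1577.00 = 28386.00 mL
= ratio 13:18; 20501.00 mL and 28386.00 mL

ratio 13:18; 20501.00 mL and 28386.00 mL


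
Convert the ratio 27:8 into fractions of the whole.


Total parts = 27 + 8 = 35
First part: 27/35 = 27/35
Second part: 8/35 = 8/35
= 27/35 and 8/35

27/35 and 8/35


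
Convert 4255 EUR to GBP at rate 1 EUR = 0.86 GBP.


Amount × rate = 4255 × 0.86
= 3659.30 GBP

3659.30 GBP


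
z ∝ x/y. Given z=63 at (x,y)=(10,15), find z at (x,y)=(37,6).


z = k·x/y
Solve for k using the known point: k = z·y/x = 63×15/10 = 945/10 = 94.5000
Now evaluate at x=37, y=6:
z = k × 37 / 6 = (945 × 37) / (10 × 6) = 34965/60
= 582.7500

582.7500


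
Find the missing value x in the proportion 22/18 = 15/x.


Cross multiply: 22 × x = 18 × 15
22x = 270
x = 270 / 22
= 12.27

12.27


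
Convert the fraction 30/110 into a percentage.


Percentage = (part / whole) × 100
= (30 / 110) × 100
≈ 27.27%

27.27%


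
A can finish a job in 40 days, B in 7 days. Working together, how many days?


Rate of A = 1/40 per day
Rate of B = 1/7 per day
Combined rate = 1/40 + 1/7 = 47/280 ≈ 0.1679 per day
Days = 1 / combined rate = 280/47
≈ 5.96 days

5.96 days


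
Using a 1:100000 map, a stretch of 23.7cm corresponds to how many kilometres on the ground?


Real distance = map distance × scale
= 23.7cm × 100000
= 2370000 cm = 23700.0 m
= 23.700 km

23.700 km


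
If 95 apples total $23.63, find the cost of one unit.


Unit rate = total / quantity
= 23.63 / 95
= $0.25 per unit

$0.25 per unit


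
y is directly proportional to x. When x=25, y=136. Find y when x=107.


Direct proportion: y/x = constant
k = 136/25 = 5.4400
y₂ = k × 107 = 136 × 107 / 25 = 14552/25
= 582.08

582.08


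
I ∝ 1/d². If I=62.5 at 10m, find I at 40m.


I₁d₁² = I₂d₂²
I₂ = I₁ × (d₁/d₂)²
= 62.5 × (10/40)²
= 62.5 × 100/1600
= 6250/1600
≈ 3.9063

3.9063


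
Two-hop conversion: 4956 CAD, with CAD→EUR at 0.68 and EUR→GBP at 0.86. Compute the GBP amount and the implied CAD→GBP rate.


Step 1: 4956 CAD × 0.68 = 3370.08 EUR
Step 2: 3370.08 EUR × 0.86 = 2898.27 GBP
Implied rate CAD→GBP = 0.68 × 0.86 = 0.5848
= 2898.27 GBP; implied rate 0.5848 GBP/CAD

2898.27 GBP; implied rate 0.5848 GBP/CAD


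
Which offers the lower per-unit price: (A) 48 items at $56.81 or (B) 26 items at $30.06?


Deal A: $56.81/48 = $1.1835/unit
Deal B: $30.06/26 = $1.1562/unit
B is cheaper per unit
= Deal B

Deal B


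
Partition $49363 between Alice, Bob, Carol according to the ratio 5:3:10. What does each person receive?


Total parts = 5 + 3 + 10 = 18
Alice: 49363 × 5/18 = 13711.94
Bob: 49363 × 3/18 = 8227.17
Carol: 49363 × 10/18 = 27423.89
= Alice: $13711.94, Bob: $8227.17, Carol: $27423.89

Alice: $13711.94, Bob: $8227.17, Carol: $27423.89


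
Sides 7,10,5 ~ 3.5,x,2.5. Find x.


Scale factor = 3.5/7 = 0.5
Missing side = 10 × 0.5
= 5.0

5.0


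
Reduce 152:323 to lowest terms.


GCD(152, 323) = 19
152/19 : 323/19
= 8:17

8:17


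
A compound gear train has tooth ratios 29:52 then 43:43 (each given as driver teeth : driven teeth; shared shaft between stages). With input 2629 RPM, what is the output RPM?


Stage 1: RPM_B = RPM_A × t_A/t_B = 2629 × 29/52 = 76241/52 ≈ 1466.17
B and C share a shaft → RPM_C = RPM_B
Stage 2: RPM_D = RPM_C × t_C/t_D = RPM_A × (t_A×t_C)/(t_B×t_D)
Overall ratio = (29×43)/(52×43) = 1247/2236
RPM_D = 2629 × 1247/2236 = 3278363/2236
≈ 1466.17 RPM

1466.17 RPM


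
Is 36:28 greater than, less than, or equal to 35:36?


36/28 = 1.2857
35/36 = 0.9722
1.2857 > 0.9722, so 36:28 is greater
= greater than

greater than


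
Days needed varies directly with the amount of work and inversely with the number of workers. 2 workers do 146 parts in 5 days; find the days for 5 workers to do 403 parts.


Days ∝ work / workers, so d₂ = d₁ × (m₁/m₂) × (w₂/w₁)
Workers factor (inverse): 2/5 = 0.4000
Work factor (direct): 403/146 ≈ 2.7603
d₂ = 5 × 2/5 × 403/146 = (5 × 2 × 403) / (5 × 146) = 4030/730
≈ 5.52 days

5.52 days


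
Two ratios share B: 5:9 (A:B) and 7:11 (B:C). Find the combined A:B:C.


Match B: multiply A:B by 7 → 35:63
Multiply B:C by 9 → 63:99
Combined: 35:63:99
GCD = 1
= 35:63:99

35:63:99


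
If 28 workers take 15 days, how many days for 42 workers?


Inverse proportion: x × y = constant
k = 28 × 15 = 420
y₂ = k / 42 = 420 / 42
= 10.00

10.00


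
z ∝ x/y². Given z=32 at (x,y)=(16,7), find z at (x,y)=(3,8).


z = k·x/y²
Solve for k using the known point: k = z·y²/x = 32×49/16 = 1568/16 = 98.0000
Now evaluate at x=3, y=8:
z = k × 3 / 64 = (1568 × 3) / (16 × 64) = 4704/1024
≈ 4.5938

4.5938


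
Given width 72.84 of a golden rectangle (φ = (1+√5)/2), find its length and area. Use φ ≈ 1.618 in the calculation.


φ = (1 + √5) / 2 ≈ 1.618
Length = width × φ = 72.84 × 1.618 = 117.85512
≈ 117.86
Area = width × length = 72.84 × 117.85512 = 8584.5669408 ≈ 8584.57
= Length: 117.86, Area: 8584.57

Length: 117.86, Area: 8584.57


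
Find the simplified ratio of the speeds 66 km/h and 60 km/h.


Ratio = 66:60
GCD = 6
Simplified = 11:10
Time ratio (same distance) = 10:11
Speed ratio = 11:10

11:10


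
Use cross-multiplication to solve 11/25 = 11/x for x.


Cross multiply: 11 × x = 25 × 11
11x = 275
x = 275 / 11
= 25.00

25.00


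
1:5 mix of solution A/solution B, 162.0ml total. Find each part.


Total parts = 1 + 5 = 6
solution A: 162.0 × 1/6 = 27.0ml
solution B: 162.0 × 5/6 = 135.0ml
= 27.0ml and 135.0ml

27.0ml and 135.0ml


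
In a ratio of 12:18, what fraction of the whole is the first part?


Total parts = 12 + 18 = 30
First part: 12/30 = 2/5
= 2/5

2/5


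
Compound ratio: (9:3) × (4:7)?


Compound ratio = (9×4) : (3×7)
= 36:21
GCD = 3
= 12:7

12:7


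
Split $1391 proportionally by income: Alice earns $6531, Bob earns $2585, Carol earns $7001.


Total income = 6531 + 2585 + 7001 = $16117
Alice: $1391 × 6531/16117 = $563.67
Bob: $1391 × 2585/16117 = $223.10
Carol: $1391 × 7001/16117 = $604.23
= Alice: $563.67, Bob: $223.10, Carol: $604.23

Alice: $563.67, Bob: $223.10, Carol: $604.23


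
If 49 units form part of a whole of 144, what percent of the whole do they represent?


Percentage = (part / whole) × 100
= (49 / 144) × 100
≈ 34.03%

34.03%


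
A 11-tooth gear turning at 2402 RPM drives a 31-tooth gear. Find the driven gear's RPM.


Gear ratio = 11:31 = 11:31
RPM_B = RPM_A × (teeth_A / teeth_B)
= 2402 × (11/31)
= 852.3 RPM

852.3 RPM


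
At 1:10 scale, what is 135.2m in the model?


Model size = real / scale
= 135.2 / 10
= 13.5200 m

13.5200 m


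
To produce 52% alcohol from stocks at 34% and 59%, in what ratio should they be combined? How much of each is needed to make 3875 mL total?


Let x parts of 34% mix with y parts of 59%.
34x + 59y = 52(x + y)
34x + 59y = 52x + 52y
x(34 - 52) = y(52 - 59)
x/y = (59 - 52)/(52 - 34) = 7/18
Simplify: 7:18
Total parts = 25; one part = 3875/25 = 155.00 mL
34% solution: 7×155.00 = 1085.00 mL
59% solution: 18×155.00 = 2790.00 mL
= ratio 7:18; 1085.00 mL and 2790.00 mL

ratio 7:18; 1085.00 mL and 2790.00 mL


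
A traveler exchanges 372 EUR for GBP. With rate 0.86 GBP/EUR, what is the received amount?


Amount × rate = 372 × 0.86
= 319.92 GBP

319.92 GBP


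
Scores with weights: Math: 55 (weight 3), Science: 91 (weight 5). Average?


Numerator = 55×3 + 91×5
= 165 + 455
= 620
Total weight = 8
Weighted avg = 620/8
= 77.50

77.50


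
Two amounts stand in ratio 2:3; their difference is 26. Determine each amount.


Let A = 2k, B = 3k.
3k - 2k = 26
1k = 26 → k = 26/1 = 26
A = 2×26 = 52, B = 3×26 = 78
= A = 52, B = 78

A = 52, B = 78


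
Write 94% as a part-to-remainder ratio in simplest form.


94% means 94 parts out of 100; remainder = 6
Part : remainder = 94:6
GCD = 2
= 47:3

47:3


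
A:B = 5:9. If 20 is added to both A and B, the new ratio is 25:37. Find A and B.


Let A = 5k, B = 9k.
(5k + 20) / (9k + 20) = 25/37
Cross-multiply: 37(5k + 20) = 25(9k + 20)
185k + 740 = 225k + 500
185k - 225k = 500 - 740
-40k = -240
k = -240/-40 = 6
A = 5×6 = 30, B = 9×6 = 54
= A = 30, B = 54

A = 30, B = 54


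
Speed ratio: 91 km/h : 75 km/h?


Ratio = 91:75
GCD = 1
Simplified = 91:75
Time ratio (same distance) = 75:91
Speed ratio = 91:75

91:75


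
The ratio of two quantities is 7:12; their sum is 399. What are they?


Let A = 7k, B = 12k.
7k + 12k = 399
19k = 399 → k = 399/19 = 21
A = 7×21 = 147, B = 12×21 = 252
= A = 147, B = 252

A = 147, B = 252


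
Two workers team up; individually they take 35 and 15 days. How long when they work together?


Rate of A = 1/35 per day
Rate of B = 1/15 per day
Combined rate = 1/35 + 1/15 = 50/525 ≈ 0.0952 per day
Days = 1 / combined rate = 525/50
= 10.50 days

10.50 days


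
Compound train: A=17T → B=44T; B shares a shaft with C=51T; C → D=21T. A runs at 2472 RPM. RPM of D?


Stage 1: RPM_B = RPM_A × t_A/t_B = 2472 × 17/44 = 42024/44 ≈ 955.09
B and C share a shaft → RPM_C = RPM_B
Stage 2: RPM_D = RPM_C × t_C/t_D = RPM_A × (t_A×t_C)/(t_B×t_D)
Overall ratio = (17×51)/(44×21) = 867/924
RPM_D = 2472 × 867/924 = 2143224/924
≈ 2319.51 RPM

2319.51 RPM


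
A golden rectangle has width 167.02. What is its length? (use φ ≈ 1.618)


φ = (1 + √5) / 2 ≈ 1.618
Length = width × φ = 167.02 × 1.618 = 270.23836
≈ 270.24

270.24


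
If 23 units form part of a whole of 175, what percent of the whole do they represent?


Percentage = (part / whole) × 100
= (23 / 175) × 100
≈ 13.14%

13.14%


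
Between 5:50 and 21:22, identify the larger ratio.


5/50 = 0.1000
21/22 = 0.9545
0.1000 < 0.9545, so 5:50 is less
= 21:22

21:22


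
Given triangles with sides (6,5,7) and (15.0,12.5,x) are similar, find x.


Scale factor = 15.0/6 = 2.5
Missing side = 7 × 2.5
= 17.5

17.5


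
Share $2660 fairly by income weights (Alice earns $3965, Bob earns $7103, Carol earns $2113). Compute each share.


Total income = 3965 + 7103 + 2113 = $13181
Alice: $2660 × 3965/13181 = $800.16
Bob: $2660 × 7103/13181 = $1433.43
Carol: $2660 × 2113/13181 = $426.42
= Alice: $800.16, Bob: $1433.43, Carol: $426.42

Alice: $800.16, Bob: $1433.43, Carol: $426.42


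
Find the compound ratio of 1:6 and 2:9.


Compound ratio = (1×2) : (6×9)
= 2:54
GCD = 2
= 1:27

1:27


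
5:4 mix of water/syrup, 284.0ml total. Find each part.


Total parts = 5 + 4 = 9
water: 284.0 × 5/9 = 157.8ml
syrup: 284.0 × 4/9 = 126.2ml
= 157.8ml and 126.2ml

157.8ml and 126.2ml


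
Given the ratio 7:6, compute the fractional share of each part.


Total parts = 7 + 6 = 13
First part: 7/13 = 7/13
Second part: 6/13 = 6/13
= 7/13 and 6/13

7/13 and 6/13


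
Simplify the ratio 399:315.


GCD(399, 315) = 21
399/21 : 315/21
= 19:15

19:15


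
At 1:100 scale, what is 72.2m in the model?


Model size = real / scale
= 72.2 / 100
= 0.7220 m

0.7220 m


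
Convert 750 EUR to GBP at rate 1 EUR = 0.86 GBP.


Amount × rate = 750 × 0.86
= 645.00 GBP

645.00 GBP


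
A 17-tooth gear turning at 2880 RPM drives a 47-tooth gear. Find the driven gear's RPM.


Gear ratio = 17:47 = 17:47
RPM_B = RPM_A × (teeth_A / teeth_B)
= 2880 × (17/47)
= 1041.7 RPM

1041.7 RPM


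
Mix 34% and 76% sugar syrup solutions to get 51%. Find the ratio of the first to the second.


Let x parts of 34% mix with y parts of 76%.
34x + 76y = 51(x + y)
34x + 76y = 51x + 51y
x(34 - 51) = y(51 - 76)
x/y = (76 - 51)/(51 - 34) = 25/17
Simplify: 25:17
= 25:17

25:17


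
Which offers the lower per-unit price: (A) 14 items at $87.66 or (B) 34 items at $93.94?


Deal A: $87.66/14 = $6.2614/unit
Deal B: $93.94/34 = $2.7629/unit
B is cheaper per unit
= Deal B

Deal B


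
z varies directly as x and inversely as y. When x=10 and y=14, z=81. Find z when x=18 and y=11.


z = k·x/y
Solve for k using the known point: k = z·y/x = 81×14/10 = 1134/10 = 113.4000
Now evaluate at x=18, y=11:
z = k × 18 / 11 = (1134 × 18) / (10 × 11) = 20412/110
≈ 185.5636

185.5636


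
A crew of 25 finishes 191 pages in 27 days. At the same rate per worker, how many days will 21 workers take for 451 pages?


Days ∝ work / workers, so d₂ = d₁ × (m₁/m₂) × (w₂/w₁)
Workers factor (inverse): 25/21 ≈ 1.1905
Work factor (direct): 451/191 ≈ 2.3613
d₂ = 27 × 25/21 × 451/191 = (27 × 25 × 451) / (21 × 191) = 304425/4011
≈ 75.90 days

75.90 days


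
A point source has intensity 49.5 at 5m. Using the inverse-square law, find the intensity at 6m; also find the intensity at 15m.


I₁d₁² = I₂d₂²
I at 6m = 49.5 × (5/6)² = 49.5 × 25/36 = 1237.5/36 = 34.3750
I at 15m = 49.5 × (5/15)² = 49.5 × 25/225 = 1237.5/225 = 5.5000
= 34.3750 and 5.5000

34.3750 and 5.5000


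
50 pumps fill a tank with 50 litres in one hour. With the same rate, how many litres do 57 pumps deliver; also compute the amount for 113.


Direct proportion: y/x = constant
k = 50/50 = 1.0000
y at x=57: k × 57 = 50 × 57 / 50 = 2850/50 = 57.00
y at x=113: k × 113 = 50 × 113 / 50 = 5650/50 = 113.00
= 57.00 and 113.00

57.00 and 113.00


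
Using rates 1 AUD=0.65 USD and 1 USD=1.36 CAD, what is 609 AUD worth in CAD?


Step 1: 609 AUD × 0.65 = 395.85 USD
Step 2: 395.85 USD × 1.36 = 538.36 CAD
Implied rate AUD→CAD = 0.65 × 1.36 = 0.8840
= 538.36 CAD

538.36 CAD


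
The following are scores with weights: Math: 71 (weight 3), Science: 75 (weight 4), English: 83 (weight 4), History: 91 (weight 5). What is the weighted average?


Numerator = 71×3 + 75×4 + 83×4 + 91×5
= 213 + 300 + 332 + 455
= 1300
Total weight = 16
Weighted avg = 1300/16
= 81.25

81.25


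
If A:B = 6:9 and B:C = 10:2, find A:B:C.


Match B: multiply A:B by 10 → 60:90
Multiply B:C by 9 → 90:18
Combined: 60:90:18
GCD = 6
= 10:15:3

10:15:3


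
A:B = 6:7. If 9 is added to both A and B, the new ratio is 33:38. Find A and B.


Let A = 6k, B = 7k.
(6k + 9) / (7k + 9) = 33/38
Cross-multiply: 38(6k + 9) = 33(7k + 9)
228k + 342 = 231k + 297
228k - 231k = 297 - 342
-3k = -45
k = -45/-3 = 15
A = 6×15 = 90, B = 7×15 = 105
= A = 90, B = 105

A = 90, B = 105


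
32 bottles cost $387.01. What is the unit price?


Unit rate = total / quantity
= 387.01 / 32
= $12.09 per unit

$12.09 per unit


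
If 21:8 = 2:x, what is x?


Cross multiply: 21 × x = 8 × 2
21x = 16
x = 16 / 21
= 0.76

0.76


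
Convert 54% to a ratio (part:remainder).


54% means 54 parts out of 100; remainder = 46
Part : remainder = 54:46
GCD = 2
= 27:23

27:23


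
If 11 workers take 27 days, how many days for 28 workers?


Inverse proportion: x × y = constant
k = 11 × 27 = 297
y₂ = k / 28 = 297 / 28
= 10.61

10.61


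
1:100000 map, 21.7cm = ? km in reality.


Real distance = map distance × scale
= 21.7cm × 100000
= 2170000 cm = 21700.0 m
= 21.700 km

21.700 km


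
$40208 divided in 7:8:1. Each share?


Total parts = 7 + 8 + 1 = 16
Part 1: 40208 × 7/16 = 17591.00
Part 2: 40208 × 8/16 = 20104.00
Part 3: 40208 × 1/16 = 2513.00
= Part 1: $17591.00, Part 2: $20104.00, Part 3: $2513.00

Part 1: $17591.00, Part 2: $20104.00, Part 3: $2513.00


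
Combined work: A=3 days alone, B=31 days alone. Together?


Rate of A = 1/3 per day
Rate of B = 1/31 per day
Combined rate = 1/3 + 1/31 = 34/93 ≈ 0.3656 per day
Days = 1 / combined rate = 93/34
≈ 2.74 days

2.74 days


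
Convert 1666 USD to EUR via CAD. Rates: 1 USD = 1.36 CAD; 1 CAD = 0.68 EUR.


Step 1: 1666 USD × 1.36 = 2265.76 CAD
Step 2: 2265.76 CAD × 0.68 = 1540.72 EUR
Implied rate USD→EUR = 1.36 × 0.68 = 0.9248
= 1540.72 EUR

1540.72 EUR


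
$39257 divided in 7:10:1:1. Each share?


Total parts = 7 + 10 + 1 + 1 = 19
Part 1: 39257 × 7/19 = 14463.11
Part 2: 39257 × 10/19 = 20661.58
Part 3: 39257 × 1/19 = 2066.16
Part 4: 39257 × 1/19 = 2066.16
= Part 1: $14463.11, Part 2: $20661.58, Part 3: $2066.16, Part 4: $2066.16

Part 1: $14463.11, Part 2: $20661.58, Part 3: $2066.16, Part 4: $2066.16


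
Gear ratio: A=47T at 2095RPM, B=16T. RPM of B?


Gear ratio = 47:16 = 47:16
RPM_B = RPM_A × (teeth_A / teeth_B)
= 2095 × (47/16)
= 6154.1 RPM

6154.1 RPM


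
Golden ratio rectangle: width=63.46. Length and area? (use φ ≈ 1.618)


φ = (1 + √5) / 2 ≈ 1.618
Length = width × φ = 63.46 × 1.618 = 102.67828
≈ 102.68
Area = width × length = 63.46 × 102.67828 = 6515.9636488 ≈ 6515.96
= Length: 102.68, Area: 6515.96

Length: 102.68, Area: 6515.96


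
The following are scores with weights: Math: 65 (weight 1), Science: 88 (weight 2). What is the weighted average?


Numerator = 65×1 + 88×2
= 65 + 176
= 241
Total weight = 3
Weighted avg = 241/3
= 80.33

80.33


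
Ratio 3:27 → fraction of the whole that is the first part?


Total parts = 3 + 27 = 30
First part: 3/30 = 1/10
= 1/10

1/10


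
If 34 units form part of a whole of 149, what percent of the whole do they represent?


Percentage = (part / whole) × 100
= (34 / 149) × 100
≈ 22.82%

22.82%


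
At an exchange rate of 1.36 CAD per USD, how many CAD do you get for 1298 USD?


Amount × rate = 1298 × 1.36
= 1765.28 CAD

1765.28 CAD


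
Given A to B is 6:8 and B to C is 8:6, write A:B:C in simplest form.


Match B: multiply A:B by 8 → 48:64
Multiply B:C by 8 → 64:48
Combined: 48:64:48
GCD = 16
= 3:4:3

3:4:3


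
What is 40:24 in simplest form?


GCD(40, 24) = 8
40/8 : 24/8
= 5:3

5:3


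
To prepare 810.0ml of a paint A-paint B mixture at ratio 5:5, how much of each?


Total parts = 5 + 5 = 10
paint A: 810.0 × 5/10 = 405.0ml
paint B: 810.0 × 5/10 = 405.0ml
= 405.0ml and 405.0ml

405.0ml and 405.0ml


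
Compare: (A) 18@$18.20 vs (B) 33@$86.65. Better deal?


Deal A: $18.20/18 = $1.0111/unit
Deal B: $86.65/33 = $2.6258/unit
A is cheaper per unit
= Deal A

Deal A


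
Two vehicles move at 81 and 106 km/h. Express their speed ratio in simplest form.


Ratio = 81:106
GCD = 1
Simplified = 81:106
Time ratio (same distance) = 106:81
Speed ratio = 81:106

81:106


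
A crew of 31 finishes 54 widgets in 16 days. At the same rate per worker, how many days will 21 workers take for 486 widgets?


Days ∝ work / workers, so d₂ = d₁ × (m₁/m₂) × (w₂/w₁)
Workers factor (inverse): 31/21 ≈ 1.4762
Work factor (direct): 486/54 = 9.0000
d₂ = 16 × 31/21 × 486/54 = (16 × 31 × 486) / (21 × 54) = 241056/1134
≈ 212.57 days

212.57 days


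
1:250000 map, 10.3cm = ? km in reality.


Real distance = map distance × scale
= 10.3cm × 250000
= 2575000 cm = 25750.0 m
= 25.750 km

25.750 km


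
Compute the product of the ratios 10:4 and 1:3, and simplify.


Compound ratio = (10×1) : (4×3)
= 10:12
GCD = 2
= 5:6

5:6


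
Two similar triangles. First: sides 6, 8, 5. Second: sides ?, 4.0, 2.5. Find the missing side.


Scale factor = 4.0/8 = 0.5
Missing side = 6 × 0.5
= 3.0

3.0


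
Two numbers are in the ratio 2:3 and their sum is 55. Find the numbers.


Let A = 2k, B = 3k.
2k + 3k = 55
5k = 55 → k = 55/5 = 11
A = 2×11 = 22, B = 3×11 = 33
= A = 22, B = 33

A = 22, B = 33


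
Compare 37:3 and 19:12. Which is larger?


37/3 = 12.3333
19/12 = 1.5833
12.3333 > 1.5833, so 37:3 is greater
= 37:3

37:3


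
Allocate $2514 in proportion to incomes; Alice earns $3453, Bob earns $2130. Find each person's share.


Total income = 3453 + 2130 = $5583
Alice: $2514 × 3453/5583 = $1554.87
Bob: $2514 × 2130/5583 = $959.13
= Alice: $1554.87, Bob: $959.13

Alice: $1554.87, Bob: $959.13


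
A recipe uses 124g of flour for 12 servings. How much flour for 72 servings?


Direct proportion: y/x = constant
k = 124/12 ≈ 10.3333
y₂ = k × 72 = 124 × 72 / 12 = 8928/12
= 744.00

744.00


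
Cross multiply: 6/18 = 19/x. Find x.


Cross multiply: 6 × x = 18 × 19
6x = 342
x = 342 / 6
= 57.00

57.00


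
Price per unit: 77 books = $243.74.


Unit rate = total / quantity
= 243.74 / 77
= $3.17 per unit

$3.17 per unit


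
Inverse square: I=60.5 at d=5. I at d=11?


I₁d₁² = I₂d₂²
I₂ = I₁ × (d₁/d₂)²
= 60.5 × (5/11)²
= 60.5 × 25/121
= 1512.5/121
= 12.5000

12.5000


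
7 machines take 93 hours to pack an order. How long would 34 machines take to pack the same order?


Inverse proportion: x × y = constant
k = 7 × 93 = 651
y₂ = k / 34 = 651 / 34
= 19.15

19.15


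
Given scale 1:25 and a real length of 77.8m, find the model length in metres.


Model size = real / scale
= 77.8 / 25
= 3.1120 m

3.1120 m


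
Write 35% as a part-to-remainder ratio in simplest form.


35% means 35 parts out of 100; remainder = 65
Part : remainder = 35:65
GCD = 5
= 7:13

7:13


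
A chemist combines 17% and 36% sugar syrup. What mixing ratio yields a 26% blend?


Let x parts of 17% mix with y parts of 36%.
17x + 36y = 26(x + y)
17x + 36y = 26x + 26y
x(17 - 26) = y(26 - 36)
x/y = (36 - 26)/(26 - 17) = 10/9
Simplify: 10:9
= 10:9

10:9


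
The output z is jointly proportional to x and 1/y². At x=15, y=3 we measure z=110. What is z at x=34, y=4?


z = k·x/y²
Solve for k using the known point: k = z·y²/x = 110×9/15 = 990/15 = 66.0000
Now evaluate at x=34, y=4:
z = k × 34 / 16 = (990 × 34) / (15 × 16) = 33660/240
= 140.2500

140.2500


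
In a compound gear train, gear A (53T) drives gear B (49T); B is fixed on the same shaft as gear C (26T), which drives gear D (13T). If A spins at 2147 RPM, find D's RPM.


Stage 1: RPM_B = RPM_A × t_A/t_B = 2147 × 53/49 = 113791/49 ≈ 2322.27
B and C share a shaft → RPM_C = RPM_B
Stage 2: RPM_D = RPM_C × t_C/t_D = RPM_A × (t_A×t_C)/(t_B×t_D)
Overall ratio = (53×26)/(49×13) = 1378/637
RPM_D = 2147 × 1378/637 = 2958566/637
≈ 4644.53 RPM

4644.53 RPM


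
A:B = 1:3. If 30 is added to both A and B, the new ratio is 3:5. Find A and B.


Let A = 1k, B = 3k.
(1k + 30) / (3k + 30) = 3/5
Cross-multiply: 5(1k + 30) = 3(3k + 30)
5k + 150 = 9k + 90
5k - 9k = 90 - 150
-4k = -60
k = -60/-4 = 15
A = 1×15 = 15, B = 3×15 = 45
= A = 15, B = 45

A = 15, B = 45


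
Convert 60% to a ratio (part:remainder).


60% means 60 parts out of 100; remainder = 40
Part : remainder = 60:40
GCD = 20
= 3:2

3:2


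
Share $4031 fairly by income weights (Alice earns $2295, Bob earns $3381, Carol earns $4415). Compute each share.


Total income = 2295 + 3381 + 4415 = $10091
Alice: $4031 × 2295/10091 = $916.77
Bob: $4031 × 3381/10091 = $1350.59
Carol: $4031 × 4415/10091 = $1763.64
= Alice: $916.77, Bob: $1350.59, Carol: $1763.64

Alice: $916.77, Bob: $1350.59, Carol: $1763.64


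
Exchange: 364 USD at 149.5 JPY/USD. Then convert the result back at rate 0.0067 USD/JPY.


Amount × rate = 364 × 149.5 = 54418.00 JPY
Round-trip: 54418.00 × 0.0067 = 364.60 USD
= 54418.00 JPY, then 364.60 USD

54418.00 JPY, then 364.60 USD


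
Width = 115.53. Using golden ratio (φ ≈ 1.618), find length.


φ = (1 + √5) / 2 ≈ 1.618
Length = width × φ = 115.53 × 1.618 = 186.92754
≈ 186.93

186.93


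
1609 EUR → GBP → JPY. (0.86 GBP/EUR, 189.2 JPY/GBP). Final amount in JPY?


Step 1: 1609 EUR × 0.86 = 1383.74 GBP
Step 2: 1383.74 GBP × 189.2 = 261803.61 JPY
Implied rate EUR→JPY = 0.86 × 189.2 = 162.7120
= 261803.61 JPY

261803.61 JPY


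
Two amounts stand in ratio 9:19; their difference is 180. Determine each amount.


Let A = 9k, B = 19k.
19k - 9k = 180
10k = 180 → k = 180/10 = 18
A = 9×18 = 162, B = 19×18 = 342
= A = 162, B = 342

A = 162, B = 342


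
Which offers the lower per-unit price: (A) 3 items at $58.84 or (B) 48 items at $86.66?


Deal A: $58.84/3 = $19.6133/unit
Deal B: $86.66/48 = $1.8054/unit
B is cheaper per unit
= Deal B

Deal B


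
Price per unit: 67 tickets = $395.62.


Unit rate = total / quantity
= 395.62 / 67
= $5.90 per unit

$5.90 per unit


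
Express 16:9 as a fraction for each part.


Total parts = 16 + 9 = 25
First part: 16/25 = 16/25
Second part: 9/25 = 9/25
= 16/25 and 9/25

16/25 and 9/25
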